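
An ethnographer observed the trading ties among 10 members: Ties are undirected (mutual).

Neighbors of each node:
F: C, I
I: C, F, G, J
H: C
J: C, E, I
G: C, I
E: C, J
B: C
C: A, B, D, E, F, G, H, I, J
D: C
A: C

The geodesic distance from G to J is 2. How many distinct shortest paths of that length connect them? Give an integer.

2

The shortest distance is 2. The length-2 paths are: G–C–J; G–I–J.
That gives 2 distinct shortest paths.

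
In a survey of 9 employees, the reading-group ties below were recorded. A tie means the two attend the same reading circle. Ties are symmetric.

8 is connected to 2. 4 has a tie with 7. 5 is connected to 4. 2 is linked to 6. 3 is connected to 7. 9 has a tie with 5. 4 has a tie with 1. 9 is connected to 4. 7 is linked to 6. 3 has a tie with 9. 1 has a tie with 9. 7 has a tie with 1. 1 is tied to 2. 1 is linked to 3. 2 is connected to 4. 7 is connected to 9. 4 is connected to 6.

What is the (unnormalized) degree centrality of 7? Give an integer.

7 is directly tied to 1, 3, 4, 6, and 9. That is 5 neighbors, so the degree of 7 is 5.

5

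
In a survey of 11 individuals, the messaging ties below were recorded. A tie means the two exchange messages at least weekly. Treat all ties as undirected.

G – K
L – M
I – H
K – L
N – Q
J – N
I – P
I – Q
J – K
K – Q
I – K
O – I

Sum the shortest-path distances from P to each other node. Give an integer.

Distances from P: G:3, H:2, I:1, J:3, K:2, L:3, M:4, N:3, O:2, Q:2.
Sum = 3 + 2 + 1 + 3 + 2 + 3 + 4 + 3 + 2 + 2 = 25.

25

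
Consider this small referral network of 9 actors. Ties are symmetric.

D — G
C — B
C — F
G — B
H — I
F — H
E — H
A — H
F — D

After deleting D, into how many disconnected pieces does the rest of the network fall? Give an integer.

D's neighbors (F and G) remain reachable from one another through other ties, so the rest of the network stays in one piece.

1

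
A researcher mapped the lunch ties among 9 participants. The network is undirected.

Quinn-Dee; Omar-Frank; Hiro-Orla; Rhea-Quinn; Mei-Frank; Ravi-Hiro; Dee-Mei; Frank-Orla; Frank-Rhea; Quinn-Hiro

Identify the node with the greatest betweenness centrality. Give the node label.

Frank

Unnormalized betweenness of each node: Dee:2, Frank:23/2, Hiro:17/2, Mei:5/2, Omar:0, Orla:5, Quinn:13/2, Ravi:0, Rhea:2.
Frank has the largest value, 23/2, making it the main broker — the node through which the most shortest paths run.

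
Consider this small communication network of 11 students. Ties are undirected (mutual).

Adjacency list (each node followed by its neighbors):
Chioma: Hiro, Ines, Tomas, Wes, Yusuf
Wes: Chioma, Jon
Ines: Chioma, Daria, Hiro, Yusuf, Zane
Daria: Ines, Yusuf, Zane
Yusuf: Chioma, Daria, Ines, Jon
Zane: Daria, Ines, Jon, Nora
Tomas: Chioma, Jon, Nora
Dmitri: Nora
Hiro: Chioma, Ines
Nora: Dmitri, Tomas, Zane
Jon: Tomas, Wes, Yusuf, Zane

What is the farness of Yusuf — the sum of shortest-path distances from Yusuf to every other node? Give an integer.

Distances from Yusuf: Chioma:1, Daria:1, Dmitri:4, Hiro:2, Ines:1, Jon:1, Nora:3, Tomas:2, Wes:2, Zane:2.
Sum = 1 + 1 + 4 + 2 + 1 + 1 + 3 + 2 + 2 + 2 = 19.

19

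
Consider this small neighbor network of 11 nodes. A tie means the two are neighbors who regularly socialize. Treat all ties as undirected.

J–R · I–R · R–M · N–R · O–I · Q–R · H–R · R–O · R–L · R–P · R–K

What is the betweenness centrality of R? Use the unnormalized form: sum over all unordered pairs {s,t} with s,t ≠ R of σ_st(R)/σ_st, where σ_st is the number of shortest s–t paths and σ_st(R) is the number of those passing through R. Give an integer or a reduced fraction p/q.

44

Pairs whose geodesics pass through R — J–K: 1; J–P: 1; J–M: 1; J–N: 1; J–H: 1; J–O: 1; J–L: 1; J–I: 1; J–Q: 1; K–P: 1; K–M: 1; K–N: 1; K–H: 1; K–O: 1 … (+30 more pairs).
All other pairs contribute 0.
Summing the contributions gives betweenness(R) = 44.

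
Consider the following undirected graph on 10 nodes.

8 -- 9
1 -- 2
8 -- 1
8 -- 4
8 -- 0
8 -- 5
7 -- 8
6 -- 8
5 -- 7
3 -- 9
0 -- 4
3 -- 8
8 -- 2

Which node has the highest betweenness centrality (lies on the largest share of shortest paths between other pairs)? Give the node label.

Unnormalized betweenness of each node: 0:0, 1:0, 2:0, 3:0, 4:0, 5:0, 6:0, 7:0, 8:32, 9:0.
8 has the largest value, 32, making it the main broker — the node through which the most shortest paths run.

8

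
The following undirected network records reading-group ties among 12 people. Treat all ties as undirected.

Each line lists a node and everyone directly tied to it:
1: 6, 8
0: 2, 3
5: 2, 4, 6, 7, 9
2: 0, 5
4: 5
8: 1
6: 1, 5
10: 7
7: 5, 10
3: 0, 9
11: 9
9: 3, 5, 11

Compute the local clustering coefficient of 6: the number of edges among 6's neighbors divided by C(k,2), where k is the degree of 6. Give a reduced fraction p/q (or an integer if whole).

0

6's neighbors: 1 and 5 (k = 2).
Possible neighbor pairs: C(2,2) = 1. Edges among them: none → e = 0.
Clustering(6) = 0/1.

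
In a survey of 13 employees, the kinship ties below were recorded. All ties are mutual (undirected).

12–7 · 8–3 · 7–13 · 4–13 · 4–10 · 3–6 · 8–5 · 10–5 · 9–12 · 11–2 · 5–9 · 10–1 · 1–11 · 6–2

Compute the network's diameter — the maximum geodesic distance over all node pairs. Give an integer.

6

Eccentricity of each node (its greatest distance to any other): 1:4, 2:6, 3:5, 4:5, 5:4, 6:6, 7:6, 8:4, 9:5, 10:4, 11:5, 12:6, 13:6.
The maximum eccentricity is 6, realized for instance by the pair 6–7 via 6 – 3 – 8 – 5 – 9 – 12 – 7. So the diameter is 6.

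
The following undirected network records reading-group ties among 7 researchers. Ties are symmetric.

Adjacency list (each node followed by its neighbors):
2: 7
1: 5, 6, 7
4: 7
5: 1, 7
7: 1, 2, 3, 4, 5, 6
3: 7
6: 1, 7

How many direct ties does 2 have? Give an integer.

1

2 is directly tied to 7. That is 1 neighbor, so the degree of 2 is 1.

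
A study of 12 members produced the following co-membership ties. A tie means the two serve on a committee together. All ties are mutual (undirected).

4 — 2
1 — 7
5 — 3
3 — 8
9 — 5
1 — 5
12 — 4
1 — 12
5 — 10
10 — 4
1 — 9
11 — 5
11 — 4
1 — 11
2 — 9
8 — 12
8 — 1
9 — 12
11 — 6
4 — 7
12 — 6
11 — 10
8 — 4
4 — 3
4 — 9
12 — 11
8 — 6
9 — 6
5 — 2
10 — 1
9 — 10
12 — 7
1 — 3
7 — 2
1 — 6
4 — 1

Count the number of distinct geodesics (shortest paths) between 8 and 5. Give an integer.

2

The shortest distance is 2. The length-2 paths are: 8–3–5; 8–1–5.
That gives 2 distinct shortest paths.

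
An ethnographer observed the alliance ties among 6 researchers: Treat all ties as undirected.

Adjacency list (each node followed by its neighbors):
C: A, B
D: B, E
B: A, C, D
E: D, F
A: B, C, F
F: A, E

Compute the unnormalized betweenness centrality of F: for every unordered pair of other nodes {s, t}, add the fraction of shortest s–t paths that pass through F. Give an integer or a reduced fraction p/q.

Pairs whose geodesics pass through F — E–C: 1/2; E–A: 1.
All other pairs contribute 0.
Summing the contributions gives betweenness(F) = 3/2.

3/2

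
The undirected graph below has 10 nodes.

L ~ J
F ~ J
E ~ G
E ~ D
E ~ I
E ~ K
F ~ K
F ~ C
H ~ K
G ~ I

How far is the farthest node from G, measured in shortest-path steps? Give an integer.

Distances from G: C:4, D:2, E:1, F:3, H:3, I:1, J:4, K:2, L:5.
The largest is 5 (to L), so the eccentricity of G is 5.

5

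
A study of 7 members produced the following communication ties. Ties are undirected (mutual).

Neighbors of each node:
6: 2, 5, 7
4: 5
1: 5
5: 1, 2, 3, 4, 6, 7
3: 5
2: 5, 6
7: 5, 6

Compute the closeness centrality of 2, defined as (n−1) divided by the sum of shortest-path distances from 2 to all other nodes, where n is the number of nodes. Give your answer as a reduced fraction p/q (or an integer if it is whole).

3/5

Distances from 2: 1:2, 3:2, 4:2, 5:1, 6:1, 7:2. Sum = 10.
n = 7, so closeness = 6/10 = 3/5.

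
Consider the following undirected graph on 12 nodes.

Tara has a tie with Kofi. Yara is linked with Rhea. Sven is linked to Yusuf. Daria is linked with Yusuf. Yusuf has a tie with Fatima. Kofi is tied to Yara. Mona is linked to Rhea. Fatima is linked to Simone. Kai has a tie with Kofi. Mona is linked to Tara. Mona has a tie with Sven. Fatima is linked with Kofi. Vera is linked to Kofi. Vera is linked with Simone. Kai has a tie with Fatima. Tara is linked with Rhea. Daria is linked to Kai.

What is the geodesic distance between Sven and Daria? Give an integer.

One shortest route is Sven – Yusuf – Daria, which uses 2 edges, and Sven and Daria are not directly tied, so nothing shorter exists. So d(Sven,Daria) = 2.

2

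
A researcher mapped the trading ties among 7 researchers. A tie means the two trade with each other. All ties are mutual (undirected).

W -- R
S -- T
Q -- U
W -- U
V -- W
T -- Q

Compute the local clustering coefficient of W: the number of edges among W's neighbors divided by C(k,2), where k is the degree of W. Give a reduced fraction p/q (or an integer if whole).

0

W's neighbors: R, U, and V (k = 3).
Possible neighbor pairs: C(3,2) = 3. Edges among them: none → e = 0.
Clustering(W) = 0/3 = 0.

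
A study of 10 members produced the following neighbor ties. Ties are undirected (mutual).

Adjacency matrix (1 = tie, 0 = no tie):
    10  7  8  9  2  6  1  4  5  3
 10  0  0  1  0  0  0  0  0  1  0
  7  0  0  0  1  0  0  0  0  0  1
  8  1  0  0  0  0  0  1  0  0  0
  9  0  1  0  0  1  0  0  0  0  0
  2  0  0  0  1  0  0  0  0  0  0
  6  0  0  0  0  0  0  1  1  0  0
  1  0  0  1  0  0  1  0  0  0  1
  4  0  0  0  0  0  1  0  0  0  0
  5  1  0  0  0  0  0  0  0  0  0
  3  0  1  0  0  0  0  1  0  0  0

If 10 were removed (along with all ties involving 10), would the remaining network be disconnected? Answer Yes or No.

Yes

Removing 10 leaves {1, 2, 3, 4, 6, 7, 8, and 9} with no path to {5}, so the network splits into 2 components. 10 is a cut vertex.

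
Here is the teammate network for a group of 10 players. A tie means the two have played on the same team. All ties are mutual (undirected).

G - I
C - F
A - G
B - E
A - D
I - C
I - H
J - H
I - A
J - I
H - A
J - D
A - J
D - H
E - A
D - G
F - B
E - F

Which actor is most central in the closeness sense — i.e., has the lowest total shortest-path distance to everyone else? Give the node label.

A

Farness (sum of distances to all others) for each node — A:12, B:21, C:17, D:17, E:15, F:19, G:17, H:16, I:14, J:16.
The smallest farness is 12, for A, so A has the highest closeness.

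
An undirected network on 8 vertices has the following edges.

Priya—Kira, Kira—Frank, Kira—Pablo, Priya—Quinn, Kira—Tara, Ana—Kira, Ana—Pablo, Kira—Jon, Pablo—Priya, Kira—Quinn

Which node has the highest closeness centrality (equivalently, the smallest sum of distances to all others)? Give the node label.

Farness (sum of distances to all others) for each node — Ana:12, Frank:13, Jon:13, Kira:7, Pablo:11, Priya:11, Quinn:12, Tara:13.
The smallest farness is 7, for Kira, so Kira has the highest closeness.

Kira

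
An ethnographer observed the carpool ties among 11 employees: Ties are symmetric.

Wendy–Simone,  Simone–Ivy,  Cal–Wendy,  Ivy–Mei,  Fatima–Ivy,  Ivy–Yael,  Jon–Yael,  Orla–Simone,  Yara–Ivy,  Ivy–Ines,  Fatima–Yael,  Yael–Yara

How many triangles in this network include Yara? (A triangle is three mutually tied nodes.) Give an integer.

1

Yara's neighbors: Ivy and Yael.
Neighbor pairs that are themselves tied: Yara–Ivy–Yael. Each forms one triangle with Yara, for 1 in total.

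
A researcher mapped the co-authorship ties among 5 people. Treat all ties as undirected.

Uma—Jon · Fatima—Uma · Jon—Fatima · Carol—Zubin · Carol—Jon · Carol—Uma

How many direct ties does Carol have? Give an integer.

3

Carol is directly tied to Jon, Uma, and Zubin. That is 3 neighbors, so the degree of Carol is 3.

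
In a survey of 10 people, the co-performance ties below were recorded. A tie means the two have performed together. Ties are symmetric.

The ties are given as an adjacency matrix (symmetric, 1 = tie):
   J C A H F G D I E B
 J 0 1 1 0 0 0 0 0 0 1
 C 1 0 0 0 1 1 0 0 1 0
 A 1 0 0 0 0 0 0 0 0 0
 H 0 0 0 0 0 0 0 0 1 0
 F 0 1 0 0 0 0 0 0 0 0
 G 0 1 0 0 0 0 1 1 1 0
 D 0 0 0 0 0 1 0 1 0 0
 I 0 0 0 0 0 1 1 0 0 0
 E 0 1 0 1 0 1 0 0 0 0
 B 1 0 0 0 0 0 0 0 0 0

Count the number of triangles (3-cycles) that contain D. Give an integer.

D's neighbors: G and I.
Neighbor pairs that are themselves tied: D–G–I. Each forms one triangle with D, for 1 in total.

1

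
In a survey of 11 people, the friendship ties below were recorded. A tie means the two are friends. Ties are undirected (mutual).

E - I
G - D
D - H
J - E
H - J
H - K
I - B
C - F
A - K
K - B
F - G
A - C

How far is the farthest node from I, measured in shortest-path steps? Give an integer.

Distances from I: A:3, B:1, C:4, D:4, E:1, F:5, G:5, H:3, J:2, K:2.
The largest is 5 (to F and G), so the eccentricity of I is 5.

5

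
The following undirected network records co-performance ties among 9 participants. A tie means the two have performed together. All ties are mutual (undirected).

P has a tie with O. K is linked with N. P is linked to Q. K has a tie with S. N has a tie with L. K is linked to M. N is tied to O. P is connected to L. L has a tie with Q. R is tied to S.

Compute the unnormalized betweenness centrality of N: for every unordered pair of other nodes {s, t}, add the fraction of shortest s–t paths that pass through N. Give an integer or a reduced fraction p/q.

33/2

Pairs whose geodesics pass through N — M–Q: 1; M–L: 1; M–O: 1; M–P: 2/2; S–Q: 1; S–L: 1; S–O: 1; S–P: 2/2; R–Q: 1; R–L: 1; R–O: 1; R–P: 2/2; K–Q: 1; K–L: 1 … (+3 more pairs).
All other pairs contribute 0.
Summing the contributions gives betweenness(N) = 33/2.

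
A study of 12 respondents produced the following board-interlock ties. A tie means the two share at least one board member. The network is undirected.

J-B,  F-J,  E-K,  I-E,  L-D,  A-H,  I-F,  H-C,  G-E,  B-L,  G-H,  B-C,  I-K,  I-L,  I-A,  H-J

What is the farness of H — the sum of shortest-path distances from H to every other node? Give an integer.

22

Distances from H: A:1, B:2, C:1, D:4, E:2, F:2, G:1, I:2, J:1, K:3, L:3.
Sum = 1 + 2 + 1 + 4 + 2 + 2 + 1 + 2 + 1 + 3 + 3 = 22.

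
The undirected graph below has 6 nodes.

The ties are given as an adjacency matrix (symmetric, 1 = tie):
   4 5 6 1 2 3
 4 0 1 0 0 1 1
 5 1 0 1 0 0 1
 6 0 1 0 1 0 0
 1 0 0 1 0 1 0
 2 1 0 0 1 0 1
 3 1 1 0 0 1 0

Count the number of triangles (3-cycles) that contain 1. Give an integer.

1's neighbors are 2 and 6, but none of them are tied to each other, so no triangle contains 1.

0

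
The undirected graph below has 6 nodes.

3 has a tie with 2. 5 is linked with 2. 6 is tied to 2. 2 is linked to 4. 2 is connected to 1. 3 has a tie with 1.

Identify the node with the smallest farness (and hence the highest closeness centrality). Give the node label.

2

Farness (sum of distances to all others) for each node — 1:8, 2:5, 3:8, 4:9, 5:9, 6:9.
The smallest farness is 5, for 2, so 2 has the highest closeness.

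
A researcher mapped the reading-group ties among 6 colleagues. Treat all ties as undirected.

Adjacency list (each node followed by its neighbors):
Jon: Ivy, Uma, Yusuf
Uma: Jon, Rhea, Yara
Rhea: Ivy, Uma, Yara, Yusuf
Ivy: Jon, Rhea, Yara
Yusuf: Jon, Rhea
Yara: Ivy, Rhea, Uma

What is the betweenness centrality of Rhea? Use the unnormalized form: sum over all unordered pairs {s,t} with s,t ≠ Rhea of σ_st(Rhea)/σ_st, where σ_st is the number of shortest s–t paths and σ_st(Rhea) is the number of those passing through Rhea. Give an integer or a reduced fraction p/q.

Pairs whose geodesics pass through Rhea — Ivy–Uma: 1/3; Ivy–Yusuf: 1/2; Yara–Yusuf: 1; Uma–Yusuf: 1/2.
All other pairs contribute 0.
Summing the contributions gives betweenness(Rhea) = 7/3.

7/3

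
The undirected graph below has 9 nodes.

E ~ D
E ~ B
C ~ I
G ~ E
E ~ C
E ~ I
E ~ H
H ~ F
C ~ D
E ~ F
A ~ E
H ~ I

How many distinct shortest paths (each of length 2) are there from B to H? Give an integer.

The shortest distance is 2, and the only length-2 path is B–E–H. So there is exactly 1 shortest path.

1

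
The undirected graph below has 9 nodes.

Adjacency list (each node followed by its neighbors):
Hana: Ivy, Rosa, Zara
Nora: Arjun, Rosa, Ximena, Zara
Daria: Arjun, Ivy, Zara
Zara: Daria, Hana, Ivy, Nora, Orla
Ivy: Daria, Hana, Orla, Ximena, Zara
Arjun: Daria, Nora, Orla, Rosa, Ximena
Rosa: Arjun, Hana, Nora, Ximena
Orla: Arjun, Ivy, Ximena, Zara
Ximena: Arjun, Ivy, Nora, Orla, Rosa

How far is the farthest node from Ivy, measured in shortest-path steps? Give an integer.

2

Distances from Ivy: Arjun:2, Daria:1, Hana:1, Nora:2, Orla:1, Rosa:2, Ximena:1, Zara:1.
The largest is 2 (to Nora, Arjun, and Rosa), so the eccentricity of Ivy is 2.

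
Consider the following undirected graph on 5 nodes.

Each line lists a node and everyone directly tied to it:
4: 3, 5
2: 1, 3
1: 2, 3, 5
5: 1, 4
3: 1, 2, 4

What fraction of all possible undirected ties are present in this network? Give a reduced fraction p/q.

3/5

There are 6 edges and 5 nodes, so the maximum possible is C(5,2) = 10.
Density = 6/10 = 3/5.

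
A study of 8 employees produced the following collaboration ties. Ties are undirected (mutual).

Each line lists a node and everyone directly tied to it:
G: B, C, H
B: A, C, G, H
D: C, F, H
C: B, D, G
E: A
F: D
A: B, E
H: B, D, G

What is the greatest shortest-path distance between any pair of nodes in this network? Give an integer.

Eccentricity of each node (its greatest distance to any other): A:4, B:3, C:3, D:4, E:5, F:5, G:3, H:3.
The maximum eccentricity is 5, realized for instance by the pair F–E via F – D – C – B – A – E. So the diameter is 5.

5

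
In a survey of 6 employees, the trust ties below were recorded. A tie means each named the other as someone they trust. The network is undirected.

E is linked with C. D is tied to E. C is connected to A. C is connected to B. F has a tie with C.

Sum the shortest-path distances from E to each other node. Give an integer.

8

Distances from E: A:2, B:2, C:1, D:1, F:2.
Sum = 2 + 2 + 1 + 1 + 2 = 8.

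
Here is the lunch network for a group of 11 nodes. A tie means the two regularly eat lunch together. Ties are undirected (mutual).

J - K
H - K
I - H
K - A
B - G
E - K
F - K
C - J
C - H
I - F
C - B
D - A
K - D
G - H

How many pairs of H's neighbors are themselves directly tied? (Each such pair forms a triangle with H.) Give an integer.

0

H's neighbors are C, G, I, and K, but none of them are tied to each other, so no triangle contains H.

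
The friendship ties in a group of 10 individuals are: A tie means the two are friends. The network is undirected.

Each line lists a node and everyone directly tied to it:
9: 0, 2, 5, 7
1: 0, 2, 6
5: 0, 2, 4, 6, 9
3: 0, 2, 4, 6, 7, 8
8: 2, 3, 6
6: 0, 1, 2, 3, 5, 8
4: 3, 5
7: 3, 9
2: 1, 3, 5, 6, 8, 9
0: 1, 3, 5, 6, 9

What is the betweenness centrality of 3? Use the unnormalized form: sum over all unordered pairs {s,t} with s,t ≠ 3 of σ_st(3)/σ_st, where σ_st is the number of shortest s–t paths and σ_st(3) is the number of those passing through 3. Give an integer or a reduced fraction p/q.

83/10

Pairs whose geodesics pass through 3 — 7–4: 1; 7–2: 1/2; 7–8: 1; 7–6: 1; 7–0: 1/2; 7–1: 3/5; 4–2: 1/2; 4–8: 1; 4–6: 1/2; 4–0: 1/2; 4–1: 3/6; 2–0: 1/5; 8–0: 1/2.
All other pairs contribute 0.
Summing the contributions gives betweenness(3) = 83/10.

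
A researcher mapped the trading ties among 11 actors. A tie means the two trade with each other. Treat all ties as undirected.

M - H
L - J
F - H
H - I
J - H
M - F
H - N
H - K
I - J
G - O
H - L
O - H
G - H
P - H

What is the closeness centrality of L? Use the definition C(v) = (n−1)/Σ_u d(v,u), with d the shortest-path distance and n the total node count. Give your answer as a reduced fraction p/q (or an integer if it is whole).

Distances from L: F:2, G:2, H:1, I:2, J:1, K:2, M:2, N:2, O:2, P:2. Sum = 18.
n = 11, so closeness = 10/18 = 5/9.

5/9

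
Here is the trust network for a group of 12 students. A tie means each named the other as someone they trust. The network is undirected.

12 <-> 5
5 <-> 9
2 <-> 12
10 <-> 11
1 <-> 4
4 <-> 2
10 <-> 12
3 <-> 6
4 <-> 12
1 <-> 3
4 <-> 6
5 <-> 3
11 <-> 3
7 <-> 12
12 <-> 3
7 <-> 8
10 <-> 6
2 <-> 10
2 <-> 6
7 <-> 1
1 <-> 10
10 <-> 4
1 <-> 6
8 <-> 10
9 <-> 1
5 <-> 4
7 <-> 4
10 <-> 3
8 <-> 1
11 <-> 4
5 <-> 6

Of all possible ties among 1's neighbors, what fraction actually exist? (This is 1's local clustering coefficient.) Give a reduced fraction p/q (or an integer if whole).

1's neighbors: 3, 4, 6, 7, 8, 9, and 10 (k = 7).
Possible neighbor pairs: C(7,2) = 21. Edges among them: 3–6, 3–10, 4–6, 4–7, 4–10, 6–10, 7–8, 8–10 → e = 8.
Clustering(1) = 8/21.

8/21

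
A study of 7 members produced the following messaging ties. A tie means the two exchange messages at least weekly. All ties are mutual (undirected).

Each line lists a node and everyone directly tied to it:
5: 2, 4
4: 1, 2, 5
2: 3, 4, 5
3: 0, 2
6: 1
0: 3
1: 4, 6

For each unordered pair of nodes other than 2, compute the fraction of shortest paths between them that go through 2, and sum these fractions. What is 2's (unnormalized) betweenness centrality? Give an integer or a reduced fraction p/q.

Pairs whose geodesics pass through 2 — 1–3: 1; 1–0: 1; 6–3: 1; 6–0: 1; 5–3: 1; 5–0: 1; 3–4: 1; 0–4: 1.
All other pairs contribute 0.
Summing the contributions gives betweenness(2) = 8.

8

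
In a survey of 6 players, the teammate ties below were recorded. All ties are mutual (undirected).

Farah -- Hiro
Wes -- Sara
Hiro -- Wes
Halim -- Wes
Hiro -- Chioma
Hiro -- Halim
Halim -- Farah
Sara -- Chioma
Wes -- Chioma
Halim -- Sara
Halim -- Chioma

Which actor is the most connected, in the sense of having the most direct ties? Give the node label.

Degrees — Chioma:4, Farah:2, Halim:5, Hiro:4, Sara:3, Wes:4.
The maximum is 5, attained only by Halim.

Halim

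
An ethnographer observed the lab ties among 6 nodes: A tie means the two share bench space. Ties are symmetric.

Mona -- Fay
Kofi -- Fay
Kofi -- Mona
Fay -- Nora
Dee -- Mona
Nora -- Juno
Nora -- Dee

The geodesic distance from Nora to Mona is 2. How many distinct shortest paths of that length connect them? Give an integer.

2

The shortest distance is 2. The length-2 paths are: Nora–Dee–Mona; Nora–Fay–Mona.
That gives 2 distinct shortest paths.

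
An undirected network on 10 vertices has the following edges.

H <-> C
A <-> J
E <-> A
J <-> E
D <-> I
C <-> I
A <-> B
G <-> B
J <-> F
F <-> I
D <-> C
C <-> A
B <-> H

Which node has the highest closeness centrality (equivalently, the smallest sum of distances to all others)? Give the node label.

Farness (sum of distances to all others) for each node — A:14, B:18, C:15, D:21, E:20, F:20, G:26, H:19, I:19, J:18.
The smallest farness is 14, for A, so A has the highest closeness.

A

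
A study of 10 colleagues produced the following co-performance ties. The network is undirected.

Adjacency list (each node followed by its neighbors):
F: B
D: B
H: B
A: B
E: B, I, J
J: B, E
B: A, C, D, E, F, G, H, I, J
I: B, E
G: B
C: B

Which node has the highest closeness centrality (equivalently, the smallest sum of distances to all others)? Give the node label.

Farness (sum of distances to all others) for each node — A:17, B:9, C:17, D:17, E:15, F:17, G:17, H:17, I:16, J:16.
The smallest farness is 9, for B, so B has the highest closeness.

B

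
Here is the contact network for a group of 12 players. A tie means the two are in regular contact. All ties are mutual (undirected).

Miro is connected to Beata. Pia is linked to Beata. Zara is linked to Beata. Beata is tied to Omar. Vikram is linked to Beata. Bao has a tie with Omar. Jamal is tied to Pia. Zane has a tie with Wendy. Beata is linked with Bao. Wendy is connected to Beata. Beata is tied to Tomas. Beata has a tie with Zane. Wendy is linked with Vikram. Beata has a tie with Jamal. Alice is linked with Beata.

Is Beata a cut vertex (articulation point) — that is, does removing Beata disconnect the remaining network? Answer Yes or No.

Removing Beata leaves {Vikram, Wendy, and Zane} with no path to {Jamal and Pia}, so the network splits into 7 components. Beata is a cut vertex.

Yes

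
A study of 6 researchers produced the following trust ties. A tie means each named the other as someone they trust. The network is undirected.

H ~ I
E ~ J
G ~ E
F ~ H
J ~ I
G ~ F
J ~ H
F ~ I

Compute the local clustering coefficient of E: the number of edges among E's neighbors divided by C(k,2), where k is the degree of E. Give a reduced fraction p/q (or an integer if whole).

E's neighbors: G and J (k = 2).
Possible neighbor pairs: C(2,2) = 1. Edges among them: none → e = 0.
Clustering(E) = 0/1.

0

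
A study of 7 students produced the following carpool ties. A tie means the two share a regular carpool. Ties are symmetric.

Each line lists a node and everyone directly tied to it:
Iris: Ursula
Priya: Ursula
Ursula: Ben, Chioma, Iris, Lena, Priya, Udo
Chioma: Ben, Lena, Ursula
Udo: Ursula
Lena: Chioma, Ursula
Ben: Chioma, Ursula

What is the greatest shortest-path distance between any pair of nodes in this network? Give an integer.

2

Eccentricity of each node (its greatest distance to any other): Ben:2, Chioma:2, Iris:2, Lena:2, Priya:2, Udo:2, Ursula:1.
The maximum eccentricity is 2, realized for instance by the pair Ben–Priya via Ben – Ursula – Priya. So the diameter is 2.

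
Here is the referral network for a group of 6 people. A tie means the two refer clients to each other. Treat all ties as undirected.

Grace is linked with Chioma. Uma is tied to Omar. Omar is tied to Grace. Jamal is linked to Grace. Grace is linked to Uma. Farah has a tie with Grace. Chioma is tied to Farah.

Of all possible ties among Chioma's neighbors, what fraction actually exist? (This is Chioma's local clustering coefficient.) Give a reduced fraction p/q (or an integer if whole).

Chioma's neighbors: Farah and Grace (k = 2).
Possible neighbor pairs: C(2,2) = 1. Edges among them: Farah–Grace → e = 1.
Clustering(Chioma) = 1/1.

1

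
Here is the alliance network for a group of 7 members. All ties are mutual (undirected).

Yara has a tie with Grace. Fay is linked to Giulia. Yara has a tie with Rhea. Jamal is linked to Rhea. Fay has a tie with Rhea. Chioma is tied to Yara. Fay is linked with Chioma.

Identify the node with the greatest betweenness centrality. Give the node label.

Unnormalized betweenness of each node: Chioma:2, Fay:6, Giulia:0, Grace:0, Jamal:0, Rhea:7, Yara:6.
Rhea has the largest value, 7, making it the main broker — the node through which the most shortest paths run.

Rhea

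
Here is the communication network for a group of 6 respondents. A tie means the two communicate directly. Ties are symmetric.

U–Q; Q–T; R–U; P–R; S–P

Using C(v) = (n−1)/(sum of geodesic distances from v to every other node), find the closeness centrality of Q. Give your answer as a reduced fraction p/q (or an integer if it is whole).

Distances from Q: P:3, R:2, S:4, T:1, U:1. Sum = 11.
n = 6, so closeness = 5/11.

5/11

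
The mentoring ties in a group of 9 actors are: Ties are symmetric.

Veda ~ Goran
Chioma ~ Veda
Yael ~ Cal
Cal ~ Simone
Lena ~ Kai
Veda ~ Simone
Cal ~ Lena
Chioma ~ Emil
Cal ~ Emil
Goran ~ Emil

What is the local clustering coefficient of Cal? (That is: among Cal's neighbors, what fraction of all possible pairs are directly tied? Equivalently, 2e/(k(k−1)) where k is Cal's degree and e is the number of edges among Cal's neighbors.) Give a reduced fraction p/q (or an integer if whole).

Cal's neighbors: Emil, Lena, Simone, and Yael (k = 4).
Possible neighbor pairs: C(4,2) = 6. Edges among them: none → e = 0.
Clustering(Cal) = 0/6 = 0.

0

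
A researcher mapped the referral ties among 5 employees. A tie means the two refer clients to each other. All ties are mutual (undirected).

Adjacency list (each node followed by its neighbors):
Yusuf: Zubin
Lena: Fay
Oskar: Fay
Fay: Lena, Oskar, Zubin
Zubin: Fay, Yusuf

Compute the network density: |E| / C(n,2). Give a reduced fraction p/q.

2/5

There are 4 edges and 5 nodes, so the maximum possible is C(5,2) = 10.
Density = 4/10 = 2/5.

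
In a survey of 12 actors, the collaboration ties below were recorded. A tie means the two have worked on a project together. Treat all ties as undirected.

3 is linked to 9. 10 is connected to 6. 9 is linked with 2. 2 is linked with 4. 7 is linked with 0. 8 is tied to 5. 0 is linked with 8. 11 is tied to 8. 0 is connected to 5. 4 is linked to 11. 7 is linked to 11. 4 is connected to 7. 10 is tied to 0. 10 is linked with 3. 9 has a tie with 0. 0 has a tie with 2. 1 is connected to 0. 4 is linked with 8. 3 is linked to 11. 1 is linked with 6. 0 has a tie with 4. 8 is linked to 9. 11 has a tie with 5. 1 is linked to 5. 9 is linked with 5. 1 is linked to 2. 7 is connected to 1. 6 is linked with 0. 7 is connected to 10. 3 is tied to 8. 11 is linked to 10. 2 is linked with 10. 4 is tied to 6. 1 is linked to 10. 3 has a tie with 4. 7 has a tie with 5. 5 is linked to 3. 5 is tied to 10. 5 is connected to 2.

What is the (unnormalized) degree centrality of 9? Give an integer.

5

9 is directly tied to 0, 2, 3, 5, and 8. That is 5 neighbors, so the degree of 9 is 5.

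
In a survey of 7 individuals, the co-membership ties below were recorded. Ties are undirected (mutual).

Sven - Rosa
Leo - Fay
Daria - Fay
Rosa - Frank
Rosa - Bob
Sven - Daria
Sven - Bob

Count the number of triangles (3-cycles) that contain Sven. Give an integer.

1

Sven's neighbors: Bob, Daria, and Rosa.
Neighbor pairs that are themselves tied: Sven–Bob–Rosa. Each forms one triangle with Sven, for 1 in total.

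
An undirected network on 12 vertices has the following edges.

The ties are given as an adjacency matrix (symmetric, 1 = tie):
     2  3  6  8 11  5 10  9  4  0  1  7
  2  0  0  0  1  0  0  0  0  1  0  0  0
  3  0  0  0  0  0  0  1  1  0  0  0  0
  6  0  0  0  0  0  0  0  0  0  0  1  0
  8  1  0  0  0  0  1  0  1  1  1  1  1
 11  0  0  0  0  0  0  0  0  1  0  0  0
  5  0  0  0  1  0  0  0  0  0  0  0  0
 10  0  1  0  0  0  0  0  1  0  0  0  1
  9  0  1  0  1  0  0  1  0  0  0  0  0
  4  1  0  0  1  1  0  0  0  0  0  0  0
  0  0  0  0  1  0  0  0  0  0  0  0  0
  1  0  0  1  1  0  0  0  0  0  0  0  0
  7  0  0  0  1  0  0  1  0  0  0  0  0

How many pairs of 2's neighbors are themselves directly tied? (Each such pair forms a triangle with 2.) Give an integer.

1

2's neighbors: 4 and 8.
Neighbor pairs that are themselves tied: 2–4–8. Each forms one triangle with 2, for 1 in total.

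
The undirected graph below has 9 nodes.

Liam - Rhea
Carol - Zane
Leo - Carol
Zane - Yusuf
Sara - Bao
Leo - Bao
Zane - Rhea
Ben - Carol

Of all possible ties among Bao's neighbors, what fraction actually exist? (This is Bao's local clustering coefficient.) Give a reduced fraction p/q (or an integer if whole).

Bao's neighbors: Leo and Sara (k = 2).
Possible neighbor pairs: C(2,2) = 1. Edges among them: none → e = 0.
Clustering(Bao) = 0/1.

0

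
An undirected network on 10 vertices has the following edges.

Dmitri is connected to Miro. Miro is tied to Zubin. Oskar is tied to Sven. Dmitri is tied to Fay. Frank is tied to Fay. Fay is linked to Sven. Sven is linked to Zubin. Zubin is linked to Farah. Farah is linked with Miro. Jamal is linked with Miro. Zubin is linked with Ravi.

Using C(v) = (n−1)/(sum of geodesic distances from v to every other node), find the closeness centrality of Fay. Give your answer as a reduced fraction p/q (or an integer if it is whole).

1/2

Distances from Fay: Dmitri:1, Farah:3, Frank:1, Jamal:3, Miro:2, Oskar:2, Ravi:3, Sven:1, Zubin:2. Sum = 18.
n = 10, so closeness = 9/18 = 1/2.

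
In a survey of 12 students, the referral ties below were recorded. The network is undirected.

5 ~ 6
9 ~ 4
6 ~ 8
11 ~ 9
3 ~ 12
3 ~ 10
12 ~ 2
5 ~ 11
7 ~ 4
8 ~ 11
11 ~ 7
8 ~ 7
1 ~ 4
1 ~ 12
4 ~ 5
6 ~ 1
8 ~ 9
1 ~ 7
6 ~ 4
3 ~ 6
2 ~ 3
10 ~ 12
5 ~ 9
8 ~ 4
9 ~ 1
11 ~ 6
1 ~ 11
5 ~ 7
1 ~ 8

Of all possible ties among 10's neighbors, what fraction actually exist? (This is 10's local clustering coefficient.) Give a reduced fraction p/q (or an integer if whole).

10's neighbors: 3 and 12 (k = 2).
Possible neighbor pairs: C(2,2) = 1. Edges among them: 3–12 → e = 1.
Clustering(10) = 1/1.

1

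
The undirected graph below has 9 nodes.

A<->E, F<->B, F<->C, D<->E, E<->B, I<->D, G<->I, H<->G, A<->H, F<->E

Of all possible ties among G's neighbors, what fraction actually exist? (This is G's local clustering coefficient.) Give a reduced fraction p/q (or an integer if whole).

G's neighbors: H and I (k = 2).
Possible neighbor pairs: C(2,2) = 1. Edges among them: none → e = 0.
Clustering(G) = 0/1.

0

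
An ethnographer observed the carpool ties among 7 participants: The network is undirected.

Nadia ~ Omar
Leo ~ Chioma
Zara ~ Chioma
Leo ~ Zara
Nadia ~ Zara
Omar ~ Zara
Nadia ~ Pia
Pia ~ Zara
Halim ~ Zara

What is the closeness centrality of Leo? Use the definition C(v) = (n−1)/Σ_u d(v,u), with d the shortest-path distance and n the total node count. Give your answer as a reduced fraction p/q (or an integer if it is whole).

Distances from Leo: Chioma:1, Halim:2, Nadia:2, Omar:2, Pia:2, Zara:1. Sum = 10.
n = 7, so closeness = 6/10 = 3/5.

3/5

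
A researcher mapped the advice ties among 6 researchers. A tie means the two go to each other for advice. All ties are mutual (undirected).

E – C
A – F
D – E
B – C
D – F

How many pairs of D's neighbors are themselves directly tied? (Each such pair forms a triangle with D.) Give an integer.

D's neighbors are E and F, but none of them are tied to each other, so no triangle contains D.

0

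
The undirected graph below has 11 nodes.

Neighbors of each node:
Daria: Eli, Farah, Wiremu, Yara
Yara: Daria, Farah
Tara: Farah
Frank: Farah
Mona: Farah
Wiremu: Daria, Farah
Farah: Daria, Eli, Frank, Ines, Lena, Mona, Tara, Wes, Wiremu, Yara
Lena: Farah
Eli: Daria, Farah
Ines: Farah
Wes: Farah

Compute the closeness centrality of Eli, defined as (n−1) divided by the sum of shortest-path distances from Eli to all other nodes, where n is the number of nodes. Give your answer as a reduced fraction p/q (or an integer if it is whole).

5/9

Distances from Eli: Daria:1, Farah:1, Frank:2, Ines:2, Lena:2, Mona:2, Tara:2, Wes:2, Wiremu:2, Yara:2. Sum = 18.
n = 11, so closeness = 10/18 = 5/9.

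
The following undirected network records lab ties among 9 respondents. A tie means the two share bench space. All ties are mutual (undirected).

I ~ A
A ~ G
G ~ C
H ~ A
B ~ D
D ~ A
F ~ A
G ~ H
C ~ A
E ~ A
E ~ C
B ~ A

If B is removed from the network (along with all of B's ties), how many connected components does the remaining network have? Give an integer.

1

B's neighbors (A and D) remain reachable from one another through other ties, so the rest of the network stays in one piece.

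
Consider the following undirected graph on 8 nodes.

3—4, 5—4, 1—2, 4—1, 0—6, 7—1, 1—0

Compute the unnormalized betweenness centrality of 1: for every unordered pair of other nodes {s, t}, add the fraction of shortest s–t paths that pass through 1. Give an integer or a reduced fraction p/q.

17

Pairs whose geodesics pass through 1 — 0–2: 1; 0–7: 1; 0–3: 1; 0–5: 1; 0–4: 1; 2–7: 1; 2–3: 1; 2–5: 1; 2–4: 1; 2–6: 1; 7–3: 1; 7–5: 1; 7–4: 1; 7–6: 1 … (+3 more pairs).
All other pairs contribute 0.
Summing the contributions gives betweenness(1) = 17.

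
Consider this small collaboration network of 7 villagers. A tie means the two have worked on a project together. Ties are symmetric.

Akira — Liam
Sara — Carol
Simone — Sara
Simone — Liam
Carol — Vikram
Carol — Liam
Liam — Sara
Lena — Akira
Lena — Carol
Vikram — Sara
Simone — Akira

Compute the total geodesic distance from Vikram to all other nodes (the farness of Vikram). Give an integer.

11

Distances from Vikram: Akira:3, Carol:1, Lena:2, Liam:2, Sara:1, Simone:2.
Sum = 3 + 1 + 2 + 2 + 1 + 2 = 11.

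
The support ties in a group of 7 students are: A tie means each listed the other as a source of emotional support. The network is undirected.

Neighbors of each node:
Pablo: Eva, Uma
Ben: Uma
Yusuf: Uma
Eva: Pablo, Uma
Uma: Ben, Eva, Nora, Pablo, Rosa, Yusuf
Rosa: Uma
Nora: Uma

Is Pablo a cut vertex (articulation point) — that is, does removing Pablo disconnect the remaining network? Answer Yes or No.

No

Even without Pablo, every remaining node can still reach every other (the residual graph is connected), so Pablo is not a cut vertex.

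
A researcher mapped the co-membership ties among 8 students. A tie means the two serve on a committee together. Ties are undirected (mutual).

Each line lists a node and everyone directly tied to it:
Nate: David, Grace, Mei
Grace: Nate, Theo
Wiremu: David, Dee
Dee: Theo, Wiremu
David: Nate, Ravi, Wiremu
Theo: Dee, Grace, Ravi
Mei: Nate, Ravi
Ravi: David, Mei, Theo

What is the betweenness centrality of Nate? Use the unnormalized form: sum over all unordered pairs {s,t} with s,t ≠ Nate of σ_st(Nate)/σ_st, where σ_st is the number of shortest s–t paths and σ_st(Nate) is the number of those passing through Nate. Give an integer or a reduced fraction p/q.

7/2

Pairs whose geodesics pass through Nate — Wiremu–Mei: 1/2; Wiremu–Grace: 1/2; David–Mei: 1/2; David–Grace: 1; Mei–Grace: 1.
All other pairs contribute 0.
Summing the contributions gives betweenness(Nate) = 7/2.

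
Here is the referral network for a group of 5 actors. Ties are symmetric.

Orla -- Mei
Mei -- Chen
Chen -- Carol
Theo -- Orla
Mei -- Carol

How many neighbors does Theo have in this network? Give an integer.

1

Theo is directly tied to Orla. That is 1 neighbor, so the degree of Theo is 1.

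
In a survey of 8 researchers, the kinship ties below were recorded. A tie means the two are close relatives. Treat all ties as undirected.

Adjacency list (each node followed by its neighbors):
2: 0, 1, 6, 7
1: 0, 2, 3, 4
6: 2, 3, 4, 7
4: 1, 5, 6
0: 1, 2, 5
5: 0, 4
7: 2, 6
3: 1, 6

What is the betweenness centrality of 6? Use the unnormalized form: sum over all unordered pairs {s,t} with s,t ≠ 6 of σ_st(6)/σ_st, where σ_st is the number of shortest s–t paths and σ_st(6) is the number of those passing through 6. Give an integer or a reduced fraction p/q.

Pairs whose geodesics pass through 6 — 4–2: 1/2; 4–7: 1; 4–3: 1/2; 5–7: 1/2; 5–3: 1/3; 2–3: 1/2; 7–3: 1.
All other pairs contribute 0.
Summing the contributions gives betweenness(6) = 13/3.

13/3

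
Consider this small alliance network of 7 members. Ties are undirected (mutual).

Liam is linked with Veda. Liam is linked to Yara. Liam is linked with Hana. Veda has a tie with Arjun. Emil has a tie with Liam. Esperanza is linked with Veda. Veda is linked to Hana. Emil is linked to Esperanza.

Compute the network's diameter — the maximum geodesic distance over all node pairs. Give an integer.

Eccentricity of each node (its greatest distance to any other): Arjun:3, Emil:3, Esperanza:3, Hana:2, Liam:2, Veda:2, Yara:3.
The maximum eccentricity is 3, realized for instance by the pair Emil–Arjun via Emil – Liam – Veda – Arjun. So the diameter is 3.

3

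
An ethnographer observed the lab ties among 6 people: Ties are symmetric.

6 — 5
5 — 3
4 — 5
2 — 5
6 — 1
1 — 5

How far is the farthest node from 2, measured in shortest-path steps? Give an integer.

2

Distances from 2: 1:2, 3:2, 4:2, 5:1, 6:2.
The largest is 2 (to 1, 3, 4, and 6), so the eccentricity of 2 is 2.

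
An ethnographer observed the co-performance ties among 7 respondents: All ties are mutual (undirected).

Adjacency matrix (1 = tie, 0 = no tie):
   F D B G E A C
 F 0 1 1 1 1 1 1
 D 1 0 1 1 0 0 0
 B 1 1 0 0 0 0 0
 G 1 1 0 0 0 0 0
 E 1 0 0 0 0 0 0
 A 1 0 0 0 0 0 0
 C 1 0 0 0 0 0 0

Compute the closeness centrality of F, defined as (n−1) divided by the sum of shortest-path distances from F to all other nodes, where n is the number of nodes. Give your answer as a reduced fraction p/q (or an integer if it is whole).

1

Distances from F: A:1, B:1, C:1, D:1, E:1, G:1. Sum = 6.
n = 7, so closeness = 6/6 = 1.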